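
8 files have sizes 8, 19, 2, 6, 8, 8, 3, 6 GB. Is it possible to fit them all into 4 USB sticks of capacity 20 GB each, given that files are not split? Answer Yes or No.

Yes

A valid assignment using 4 USB sticks:
  USB stick 1: 19 = 19
  USB stick 2: 8 + 8 + 3 = 19
  USB stick 3: 8 + 6 + 6 = 20
  USB stick 4: 2 = 2
Every load is within 20 GB, so 4 USB sticks suffice.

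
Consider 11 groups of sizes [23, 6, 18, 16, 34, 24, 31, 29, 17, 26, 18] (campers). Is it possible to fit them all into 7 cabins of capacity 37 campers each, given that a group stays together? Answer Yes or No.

Total = 242 campers; ⌈242/37⌉ = 7.
The bound of 7 does not rule out 7, but exhaustive search shows no assignment into 7 cabins of capacity 37 campers exists — the minimum is 8.

No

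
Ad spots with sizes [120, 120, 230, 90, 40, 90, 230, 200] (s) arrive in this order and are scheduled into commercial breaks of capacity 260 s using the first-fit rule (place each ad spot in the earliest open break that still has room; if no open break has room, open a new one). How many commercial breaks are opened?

5

  120 → break 1 (new)  [load 120/260]
  120 → break 1  [load 240/260]
  230 → break 2 (new)  [load 230/260]
  90 → break 3 (new)  [load 90/260]
  40 → break 3  [load 130/260]
  90 → break 3  [load 220/260]
  230 → break 4 (new)  [load 230/260]
  200 → break 5 (new)  [load 200/260]
5 commercial breaks opened.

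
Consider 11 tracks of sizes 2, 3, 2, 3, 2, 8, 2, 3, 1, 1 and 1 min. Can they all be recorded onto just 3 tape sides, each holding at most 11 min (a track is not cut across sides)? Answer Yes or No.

Yes

A valid assignment using 3 tape sides:
  side 1: 8 + 3 = 11
  side 2: 3 + 3 + 2 + 2 + 1 = 11
  side 3: 2 + 2 + 1 + 1 = 6
Every load is within 11 min, so 3 tape sides suffice.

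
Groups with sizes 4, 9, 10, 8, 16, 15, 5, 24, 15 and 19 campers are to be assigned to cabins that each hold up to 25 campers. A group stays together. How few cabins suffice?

6

Total = 24 + 19 + 16 + 15 + 15 + 10 + 9 + 8 + 5 + 4 = 125 campers.
Lower bound: ⌈125/25⌉ = 5 cabins.
A packing using 6 cabins:
  cabin 1: 24 = 24
  cabin 2: 19 + 5 = 24
  cabin 3: 16 + 9 = 25
  cabin 4: 15 + 10 = 25
  cabin 5: 15 + 8 = 23
  cabin 6: 4 = 4
No arrangement into 5 cabins stays within capacity, so 6 is optimal.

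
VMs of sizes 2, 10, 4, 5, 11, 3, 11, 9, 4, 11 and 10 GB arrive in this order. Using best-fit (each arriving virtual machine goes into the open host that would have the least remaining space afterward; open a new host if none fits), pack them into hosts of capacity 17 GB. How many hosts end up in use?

6

  2 → host 1 (new)  [load 2/17]
  10 → host 1  [load 12/17]
  4 → host 1  [load 16/17]
  5 → host 2 (new)  [load 5/17]
  11 → host 2  [load 16/17]
  3 → host 3 (new)  [load 3/17]
  11 → host 3  [load 14/17]
  9 → host 4 (new)  [load 9/17]
  4 → host 4  [load 13/17]
  11 → host 5 (new)  [load 11/17]
  10 → host 6 (new)  [load 10/17]
6 hosts opened.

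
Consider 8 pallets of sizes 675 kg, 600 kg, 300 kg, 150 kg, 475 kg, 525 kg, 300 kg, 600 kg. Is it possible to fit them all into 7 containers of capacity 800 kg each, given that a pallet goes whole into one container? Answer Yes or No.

Yes

A valid assignment using 6 containers:
  container 1: 675 = 675
  container 2: 600 + 150 = 750
  container 3: 600 = 600
  container 4: 525 = 525
  container 5: 475 + 300 = 775
  container 6: 300 = 300
That uses only 6 ≤ 7, so 7 containers are enough.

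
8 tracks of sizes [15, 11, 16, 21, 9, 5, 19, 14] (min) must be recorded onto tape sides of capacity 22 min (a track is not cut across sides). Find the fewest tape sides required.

Total = 21 + 19 + 16 + 15 + 14 + 11 + 9 + 5 = 110 min.
Lower bound: ⌈110/22⌉ = 5 tape sides.
A packing using 6 tape sides:
  side 1: 21 = 21
  side 2: 19 = 19
  side 3: 16 + 5 = 21
  side 4: 15 = 15
  side 5: 14 = 14
  side 6: 11 + 9 = 20
No arrangement into 5 tape sides stays within capacity, so 6 is optimal.

6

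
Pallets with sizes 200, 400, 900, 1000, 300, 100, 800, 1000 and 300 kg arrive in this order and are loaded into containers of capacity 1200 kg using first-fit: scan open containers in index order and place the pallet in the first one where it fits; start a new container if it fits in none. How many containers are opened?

  200 → container 1 (new)  [load 200/1200]
  400 → container 1  [load 600/1200]
  900 → container 2 (new)  [load 900/1200]
  1000 → container 3 (new)  [load 1000/1200]
  300 → container 1  [load 900/1200]
  100 → container 1  [load 1000/1200]
  800 → container 4 (new)  [load 800/1200]
  1000 → container 5 (new)  [load 1000/1200]
  300 → container 2  [load 1200/1200]
5 containers opened.

5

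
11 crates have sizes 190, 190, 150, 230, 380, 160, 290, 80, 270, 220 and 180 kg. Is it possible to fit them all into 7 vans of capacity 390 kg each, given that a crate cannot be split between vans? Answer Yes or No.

Yes

A valid assignment using 7 vans:
  van 1: 380 = 380
  van 2: 290 + 80 = 370
  van 3: 270 = 270
  van 4: 230 + 160 = 390
  van 5: 220 + 150 = 370
  van 6: 190 + 190 = 380
  van 7: 180 = 180
Every load is within 390 kg, so 7 vans suffice.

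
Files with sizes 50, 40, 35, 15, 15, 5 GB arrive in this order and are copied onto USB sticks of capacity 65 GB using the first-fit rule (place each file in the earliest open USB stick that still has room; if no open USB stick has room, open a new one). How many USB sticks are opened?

3

  50 → USB stick 1 (new)  [load 50/65]
  40 → USB stick 2 (new)  [load 40/65]
  35 → USB stick 3 (new)  [load 35/65]
  15 → USB stick 1  [load 65/65]
  15 → USB stick 2  [load 55/65]
  5 → USB stick 2  [load 60/65]
3 USB sticks opened.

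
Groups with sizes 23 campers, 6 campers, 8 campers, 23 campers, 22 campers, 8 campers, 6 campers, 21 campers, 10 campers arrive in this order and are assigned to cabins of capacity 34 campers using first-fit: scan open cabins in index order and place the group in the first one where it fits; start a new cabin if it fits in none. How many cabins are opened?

5

  23 → cabin 1 (new)  [load 23/34]
  6 → cabin 1  [load 29/34]
  8 → cabin 2 (new)  [load 8/34]
  23 → cabin 2  [load 31/34]
  22 → cabin 3 (new)  [load 22/34]
  8 → cabin 3  [load 30/34]
  6 → cabin 4 (new)  [load 6/34]
  21 → cabin 4  [load 27/34]
  10 → cabin 5 (new)  [load 10/34]
5 cabins opened.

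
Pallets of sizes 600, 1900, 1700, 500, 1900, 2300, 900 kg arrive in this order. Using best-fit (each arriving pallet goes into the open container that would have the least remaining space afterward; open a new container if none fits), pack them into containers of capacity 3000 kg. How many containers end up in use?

  600 → container 1 (new)  [load 600/3000]
  1900 → container 1  [load 2500/3000]
  1700 → container 2 (new)  [load 1700/3000]
  500 → container 1  [load 3000/3000]
  1900 → container 3 (new)  [load 1900/3000]
  2300 → container 4 (new)  [load 2300/3000]
  900 → container 3  [load 2800/3000]
4 containers opened.

4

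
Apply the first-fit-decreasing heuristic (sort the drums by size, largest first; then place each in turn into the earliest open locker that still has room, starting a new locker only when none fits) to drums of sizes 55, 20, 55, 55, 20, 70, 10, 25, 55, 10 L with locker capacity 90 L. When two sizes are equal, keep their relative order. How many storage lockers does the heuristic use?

Sorted descending: 70, 55, 55, 55, 55, 25, 20, 20, 10, 10.
  70 → locker 1 (new)  [load 70/90]
  55 → locker 2 (new)  [load 55/90]
  55 → locker 3 (new)  [load 55/90]
  55 → locker 4 (new)  [load 55/90]
  55 → locker 5 (new)  [load 55/90]
  25 → locker 2  [load 80/90]
  20 → locker 1  [load 90/90]
  20 → locker 3  [load 75/90]
  10 → locker 2  [load 90/90]
  10 → locker 3  [load 85/90]
5 storage lockers opened.

5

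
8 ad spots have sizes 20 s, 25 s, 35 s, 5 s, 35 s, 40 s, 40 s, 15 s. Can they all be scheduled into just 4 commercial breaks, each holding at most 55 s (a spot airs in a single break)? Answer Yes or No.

No

Total = 215 s; ⌈215/55⌉ = 4.
The bound of 4 does not rule out 4, but exhaustive search shows no assignment into 4 commercial breaks of capacity 55 s exists — the minimum is 5.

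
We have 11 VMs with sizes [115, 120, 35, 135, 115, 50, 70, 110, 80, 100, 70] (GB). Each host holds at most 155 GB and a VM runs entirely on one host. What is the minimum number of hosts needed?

Total = 135 + 120 + 115 + 115 + 110 + 100 + 80 + 70 + 70 + 50 + 35 = 1000 GB.
Lower bound: ⌈1000/155⌉ = 7 hosts.
A packing using 8 hosts:
  host 1: 135 = 135
  host 2: 120 + 35 = 155
  host 3: 115 = 115
  host 4: 115 = 115
  host 5: 110 = 110
  host 6: 100 + 50 = 150
  host 7: 80 + 70 = 150
  host 8: 70 = 70
No arrangement into 7 hosts stays within capacity, so 8 is optimal.

8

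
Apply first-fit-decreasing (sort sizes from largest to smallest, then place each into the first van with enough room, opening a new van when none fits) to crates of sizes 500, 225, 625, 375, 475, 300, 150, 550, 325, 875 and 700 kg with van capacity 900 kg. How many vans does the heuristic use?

Sorted descending: 875, 700, 625, 550, 500, 475, 375, 325, 300, 225, 150.
  875 → van 1 (new)  [load 875/900]
  700 → van 2 (new)  [load 700/900]
  625 → van 3 (new)  [load 625/900]
  550 → van 4 (new)  [load 550/900]
  500 → van 5 (new)  [load 500/900]
  475 → van 6 (new)  [load 475/900]
  375 → van 5  [load 875/900]
  325 → van 4  [load 875/900]
  300 → van 6  [load 775/900]
  225 → van 3  [load 850/900]
  150 → van 2  [load 850/900]
6 vans opened.

6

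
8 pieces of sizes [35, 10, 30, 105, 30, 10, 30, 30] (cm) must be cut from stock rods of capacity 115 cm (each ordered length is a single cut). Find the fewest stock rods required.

Total = 105 + 35 + 30 + 30 + 30 + 30 + 10 + 10 = 280 cm.
Lower bound: ⌈280/115⌉ = 3 stock rods.
A packing using 3 stock rods:
  stock rod 1: 105 + 10 = 115
  stock rod 2: 35 + 30 + 30 + 10 = 105
  stock rod 3: 30 + 30 = 60
This matches the lower bound, so 3 is optimal.

3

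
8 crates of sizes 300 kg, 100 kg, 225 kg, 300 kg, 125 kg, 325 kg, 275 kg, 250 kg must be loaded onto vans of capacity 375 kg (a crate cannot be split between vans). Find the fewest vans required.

6

Total = 325 + 300 + 300 + 275 + 250 + 225 + 125 + 100 = 1900 kg.
Lower bound: ⌈1900/375⌉ = 6 vans.
A packing using 6 vans:
  van 1: 325 = 325
  van 2: 300 = 300
  van 3: 300 = 300
  van 4: 275 + 100 = 375
  van 5: 250 + 125 = 375
  van 6: 225 = 225
This matches the lower bound, so 6 is optimal.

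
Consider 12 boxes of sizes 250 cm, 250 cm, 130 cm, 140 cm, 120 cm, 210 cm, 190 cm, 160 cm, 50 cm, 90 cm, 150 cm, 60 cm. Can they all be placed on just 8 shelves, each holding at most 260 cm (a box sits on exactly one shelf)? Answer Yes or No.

Yes

A valid assignment using 8 shelves:
  shelf 1: 250 = 250
  shelf 2: 250 = 250
  shelf 3: 210 + 50 = 260
  shelf 4: 190 + 60 = 250
  shelf 5: 160 + 90 = 250
  shelf 6: 150 = 150
  shelf 7: 140 + 120 = 260
  shelf 8: 130 = 130
Every load is within 260 cm, so 8 shelves suffice.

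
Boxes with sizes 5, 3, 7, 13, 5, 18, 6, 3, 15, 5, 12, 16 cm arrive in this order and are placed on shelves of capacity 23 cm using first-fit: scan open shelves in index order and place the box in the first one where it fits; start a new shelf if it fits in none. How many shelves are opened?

  5 → shelf 1 (new)  [load 5/23]
  3 → shelf 1  [load 8/23]
  7 → shelf 1  [load 15/23]
  13 → shelf 2 (new)  [load 13/23]
  5 → shelf 1  [load 20/23]
  18 → shelf 3 (new)  [load 18/23]
  6 → shelf 2  [load 19/23]
  3 → shelf 1  [load 23/23]
  15 → shelf 4 (new)  [load 15/23]
  5 → shelf 3  [load 23/23]
  12 → shelf 5 (new)  [load 12/23]
  16 → shelf 6 (new)  [load 16/23]
6 shelves opened.

6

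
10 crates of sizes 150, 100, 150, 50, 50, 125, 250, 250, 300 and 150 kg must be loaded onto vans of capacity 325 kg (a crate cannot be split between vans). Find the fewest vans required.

6

Total = 300 + 250 + 250 + 150 + 150 + 150 + 125 + 100 + 50 + 50 = 1575 kg.
Lower bound: ⌈1575/325⌉ = 5 vans.
A packing using 6 vans:
  van 1: 300 = 300
  van 2: 250 + 50 = 300
  van 3: 250 + 50 = 300
  van 4: 150 + 150 = 300
  van 5: 150 + 125 = 275
  van 6: 100 = 100
No arrangement into 5 vans stays within capacity, so 6 is optimal.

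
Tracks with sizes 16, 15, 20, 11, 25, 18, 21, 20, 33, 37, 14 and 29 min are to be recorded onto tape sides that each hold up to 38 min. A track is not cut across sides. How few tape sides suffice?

8

Total = 37 + 33 + 29 + 25 + 21 + 20 + 20 + 18 + 16 + 15 + 14 + 11 = 259 min.
Lower bound: ⌈259/38⌉ = 7 tape sides.
A packing using 8 tape sides:
  side 1: 37 = 37
  side 2: 33 = 33
  side 3: 29 = 29
  side 4: 25 + 11 = 36
  side 5: 21 + 16 = 37
  side 6: 20 + 18 = 38
  side 7: 20 + 15 = 35
  side 8: 14 = 14
No arrangement into 7 tape sides stays within capacity, so 8 is optimal.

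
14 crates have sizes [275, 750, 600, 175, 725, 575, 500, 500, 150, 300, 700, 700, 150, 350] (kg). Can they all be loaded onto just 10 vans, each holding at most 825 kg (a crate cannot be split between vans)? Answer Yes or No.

Yes

A valid assignment using 9 vans:
  van 1: 750 = 750
  van 2: 725 = 725
  van 3: 700 = 700
  van 4: 700 = 700
  van 5: 600 + 175 = 775
  van 6: 575 + 150 = 725
  van 7: 500 + 300 = 800
  van 8: 500 + 275 = 775
  van 9: 350 + 150 = 500
That uses only 9 ≤ 10, so 10 vans are enough.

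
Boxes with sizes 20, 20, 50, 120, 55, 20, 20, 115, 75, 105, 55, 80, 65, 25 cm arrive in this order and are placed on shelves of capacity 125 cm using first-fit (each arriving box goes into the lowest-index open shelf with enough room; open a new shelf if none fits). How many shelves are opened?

8

  20 → shelf 1 (new)  [load 20/125]
  20 → shelf 1  [load 40/125]
  50 → shelf 1  [load 90/125]
  120 → shelf 2 (new)  [load 120/125]
  55 → shelf 3 (new)  [load 55/125]
  20 → shelf 1  [load 110/125]
  20 → shelf 3  [load 75/125]
  115 → shelf 4 (new)  [load 115/125]
  75 → shelf 5 (new)  [load 75/125]
  105 → shelf 6 (new)  [load 105/125]
  55 → shelf 7 (new)  [load 55/125]
  80 → shelf 8 (new)  [load 80/125]
  65 → shelf 7  [load 120/125]
  25 → shelf 3  [load 100/125]
8 shelves opened.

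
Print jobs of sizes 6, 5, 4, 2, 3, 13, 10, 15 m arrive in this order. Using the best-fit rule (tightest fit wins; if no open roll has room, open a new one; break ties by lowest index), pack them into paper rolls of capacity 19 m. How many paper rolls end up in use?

  6 → roll 1 (new)  [load 6/19]
  5 → roll 1  [load 11/19]
  4 → roll 1  [load 15/19]
  2 → roll 1  [load 17/19]
  3 → roll 2 (new)  [load 3/19]
  13 → roll 2  [load 16/19]
  10 → roll 3 (new)  [load 10/19]
  15 → roll 4 (new)  [load 15/19]
4 paper rolls opened.

4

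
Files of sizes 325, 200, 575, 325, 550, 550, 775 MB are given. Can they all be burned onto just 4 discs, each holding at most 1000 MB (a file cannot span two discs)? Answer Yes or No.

A valid assignment using 4 discs:
  disc 1: 775 + 200 = 975
  disc 2: 575 + 325 = 900
  disc 3: 550 + 325 = 875
  disc 4: 550 = 550
Every load is within 1000 MB, so 4 discs suffice.

Yes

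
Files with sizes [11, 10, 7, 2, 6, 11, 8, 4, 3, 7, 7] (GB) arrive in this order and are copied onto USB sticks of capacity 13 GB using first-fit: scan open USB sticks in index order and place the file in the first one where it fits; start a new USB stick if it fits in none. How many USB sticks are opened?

  11 → USB stick 1 (new)  [load 11/13]
  10 → USB stick 2 (new)  [load 10/13]
  7 → USB stick 3 (new)  [load 7/13]
  2 → USB stick 1  [load 13/13]
  6 → USB stick 3  [load 13/13]
  11 → USB stick 4 (new)  [load 11/13]
  8 → USB stick 5 (new)  [load 8/13]
  4 → USB stick 5  [load 12/13]
  3 → USB stick 2  [load 13/13]
  7 → USB stick 6 (new)  [load 7/13]
  7 → USB stick 7 (new)  [load 7/13]
7 USB sticks opened.

7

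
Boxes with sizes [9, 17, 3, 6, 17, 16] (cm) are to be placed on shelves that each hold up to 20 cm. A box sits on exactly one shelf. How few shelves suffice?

Total = 17 + 17 + 16 + 9 + 6 + 3 = 68 cm.
Lower bound: ⌈68/20⌉ = 4 shelves.
A packing using 4 shelves:
  shelf 1: 17 + 3 = 20
  shelf 2: 17 = 17
  shelf 3: 16 = 16
  shelf 4: 9 + 6 = 15
This matches the lower bound, so 4 is optimal.

4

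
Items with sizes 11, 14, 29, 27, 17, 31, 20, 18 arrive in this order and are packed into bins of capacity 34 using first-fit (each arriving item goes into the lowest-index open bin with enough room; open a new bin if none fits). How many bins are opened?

7

  11 → bin 1 (new)  [load 11/34]
  14 → bin 1  [load 25/34]
  29 → bin 2 (new)  [load 29/34]
  27 → bin 3 (new)  [load 27/34]
  17 → bin 4 (new)  [load 17/34]
  31 → bin 5 (new)  [load 31/34]
  20 → bin 6 (new)  [load 20/34]
  18 → bin 7 (new)  [load 18/34]
7 bins opened.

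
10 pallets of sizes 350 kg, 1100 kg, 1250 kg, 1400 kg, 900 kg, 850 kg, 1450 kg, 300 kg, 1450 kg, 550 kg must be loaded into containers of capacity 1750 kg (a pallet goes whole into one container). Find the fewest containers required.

6

Total = 1450 + 1450 + 1400 + 1250 + 1100 + 900 + 850 + 550 + 350 + 300 = 9600 kg.
Lower bound: ⌈9600/1750⌉ = 6 containers.
A packing using 6 containers:
  container 1: 1450 + 300 = 1750
  container 2: 1450 = 1450
  container 3: 1400 + 350 = 1750
  container 4: 1250 = 1250
  container 5: 1100 + 550 = 1650
  container 6: 900 + 850 = 1750
This matches the lower bound, so 6 is optimal.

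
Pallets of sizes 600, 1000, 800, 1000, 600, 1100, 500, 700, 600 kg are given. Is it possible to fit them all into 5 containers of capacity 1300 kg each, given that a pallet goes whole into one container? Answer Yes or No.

Total = 6900 kg; ⌈6900/1300⌉ = 6.
At least 6 containers are required, but only 5 are allowed.

No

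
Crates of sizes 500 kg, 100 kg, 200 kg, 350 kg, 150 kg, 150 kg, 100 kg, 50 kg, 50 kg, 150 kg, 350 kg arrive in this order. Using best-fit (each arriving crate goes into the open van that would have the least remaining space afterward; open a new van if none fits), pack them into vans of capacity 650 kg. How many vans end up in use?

4

  500 → van 1 (new)  [load 500/650]
  100 → van 1  [load 600/650]
  200 → van 2 (new)  [load 200/650]
  350 → van 2  [load 550/650]
  150 → van 3 (new)  [load 150/650]
  150 → van 3  [load 300/650]
  100 → van 2  [load 650/650]
  50 → van 1  [load 650/650]
  50 → van 3  [load 350/650]
  150 → van 3  [load 500/650]
  350 → van 4 (new)  [load 350/650]
4 vans opened.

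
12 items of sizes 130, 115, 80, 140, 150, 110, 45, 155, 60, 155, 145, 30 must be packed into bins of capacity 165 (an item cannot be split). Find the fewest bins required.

9

Total = 155 + 155 + 150 + 145 + 140 + 130 + 115 + 110 + 80 + 60 + 45 + 30 = 1315.
Lower bound: ⌈1315/165⌉ = 8 bins.
A packing using 9 bins:
  bin 1: 155 = 155
  bin 2: 155 = 155
  bin 3: 150 = 150
  bin 4: 145 = 145
  bin 5: 140 = 140
  bin 6: 130 + 30 = 160
  bin 7: 115 + 45 = 160
  bin 8: 110 = 110
  bin 9: 80 + 60 = 140
No arrangement into 8 bins stays within capacity, so 9 is optimal.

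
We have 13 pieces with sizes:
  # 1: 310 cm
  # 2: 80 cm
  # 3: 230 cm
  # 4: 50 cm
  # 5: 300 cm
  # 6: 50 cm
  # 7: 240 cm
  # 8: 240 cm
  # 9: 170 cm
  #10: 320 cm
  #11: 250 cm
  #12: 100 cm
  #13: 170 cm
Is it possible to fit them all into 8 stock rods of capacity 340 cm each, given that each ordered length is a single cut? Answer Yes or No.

A valid assignment using 8 stock rods:
  stock rod 1: 320 = 320
  stock rod 2: 310 = 310
  stock rod 3: 300 = 300
  stock rod 4: 250 + 80 = 330
  stock rod 5: 240 + 100 = 340
  stock rod 6: 240 + 50 + 50 = 340
  stock rod 7: 230 = 230
  stock rod 8: 170 + 170 = 340
Every load is within 340 cm, so 8 stock rods suffice.

Yes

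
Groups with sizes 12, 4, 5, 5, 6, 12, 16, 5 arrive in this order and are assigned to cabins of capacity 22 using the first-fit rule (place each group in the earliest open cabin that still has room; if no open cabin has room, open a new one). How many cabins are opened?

  12 → cabin 1 (new)  [load 12/22]
  4 → cabin 1  [load 16/22]
  5 → cabin 1  [load 21/22]
  5 → cabin 2 (new)  [load 5/22]
  6 → cabin 2  [load 11/22]
  12 → cabin 3 (new)  [load 12/22]
  16 → cabin 4 (new)  [load 16/22]
  5 → cabin 2  [load 16/22]
4 cabins opened.

4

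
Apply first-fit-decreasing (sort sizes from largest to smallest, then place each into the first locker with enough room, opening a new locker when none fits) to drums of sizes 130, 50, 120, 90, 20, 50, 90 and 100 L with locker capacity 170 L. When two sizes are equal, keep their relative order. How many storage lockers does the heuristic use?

5

Sorted descending: 130, 120, 100, 90, 90, 50, 50, 20.
  130 → locker 1 (new)  [load 130/170]
  120 → locker 2 (new)  [load 120/170]
  100 → locker 3 (new)  [load 100/170]
  90 → locker 4 (new)  [load 90/170]
  90 → locker 5 (new)  [load 90/170]
  50 → locker 2  [load 170/170]
  50 → locker 3  [load 150/170]
  20 → locker 1  [load 150/170]
5 storage lockers opened.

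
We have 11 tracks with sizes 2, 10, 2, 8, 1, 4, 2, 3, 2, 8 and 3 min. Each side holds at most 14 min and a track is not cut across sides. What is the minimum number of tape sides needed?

Total = 10 + 8 + 8 + 4 + 3 + 3 + 2 + 2 + 2 + 2 + 1 = 45 min.
Lower bound: ⌈45/14⌉ = 4 tape sides.
A packing using 4 tape sides:
  side 1: 10 + 4 = 14
  side 2: 8 + 3 + 3 = 14
  side 3: 8 + 2 + 2 + 2 = 14
  side 4: 2 + 1 = 3
This matches the lower bound, so 4 is optimal.

4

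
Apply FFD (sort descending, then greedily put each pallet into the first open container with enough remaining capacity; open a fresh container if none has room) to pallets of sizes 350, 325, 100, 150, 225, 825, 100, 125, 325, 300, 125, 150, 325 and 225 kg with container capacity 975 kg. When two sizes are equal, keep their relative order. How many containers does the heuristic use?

4

Sorted descending: 825, 350, 325, 325, 325, 300, 225, 225, 150, 150, 125, 125, 100, 100.
  825 → container 1 (new)  [load 825/975]
  350 → container 2 (new)  [load 350/975]
  325 → container 2  [load 675/975]
  325 → container 3 (new)  [load 325/975]
  325 → container 3  [load 650/975]
  300 → container 2  [load 975/975]
  225 → container 3  [load 875/975]
  225 → container 4 (new)  [load 225/975]
  150 → container 1  [load 975/975]
  150 → container 4  [load 375/975]
  125 → container 4  [load 500/975]
  125 → container 4  [load 625/975]
  100 → container 3  [load 975/975]
  100 → container 4  [load 725/975]
4 containers opened.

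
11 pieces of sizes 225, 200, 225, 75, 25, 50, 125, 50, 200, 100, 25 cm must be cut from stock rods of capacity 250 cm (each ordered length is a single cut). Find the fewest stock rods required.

6

Total = 225 + 225 + 200 + 200 + 125 + 100 + 75 + 50 + 50 + 25 + 25 = 1300 cm.
Lower bound: ⌈1300/250⌉ = 6 stock rods.
A packing using 6 stock rods:
  stock rod 1: 225 + 25 = 250
  stock rod 2: 225 + 25 = 250
  stock rod 3: 200 + 50 = 250
  stock rod 4: 200 + 50 = 250
  stock rod 5: 125 + 100 = 225
  stock rod 6: 75 = 75
This matches the lower bound, so 6 is optimal.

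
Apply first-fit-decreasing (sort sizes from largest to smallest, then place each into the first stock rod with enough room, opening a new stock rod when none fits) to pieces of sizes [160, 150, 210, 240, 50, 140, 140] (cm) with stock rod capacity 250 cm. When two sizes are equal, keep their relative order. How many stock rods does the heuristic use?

6

Sorted descending: 240, 210, 160, 150, 140, 140, 50.
  240 → stock rod 1 (new)  [load 240/250]
  210 → stock rod 2 (new)  [load 210/250]
  160 → stock rod 3 (new)  [load 160/250]
  150 → stock rod 4 (new)  [load 150/250]
  140 → stock rod 5 (new)  [load 140/250]
  140 → stock rod 6 (new)  [load 140/250]
  50 → stock rod 3  [load 210/250]
6 stock rods opened.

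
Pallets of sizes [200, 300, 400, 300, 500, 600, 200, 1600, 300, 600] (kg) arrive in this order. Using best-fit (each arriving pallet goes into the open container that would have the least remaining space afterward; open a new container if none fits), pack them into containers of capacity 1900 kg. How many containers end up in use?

  200 → container 1 (new)  [load 200/1900]
  300 → container 1  [load 500/1900]
  400 → container 1  [load 900/1900]
  300 → container 1  [load 1200/1900]
  500 → container 1  [load 1700/1900]
  600 → container 2 (new)  [load 600/1900]
  200 → container 1  [load 1900/1900]
  1600 → container 3 (new)  [load 1600/1900]
  300 → container 3  [load 1900/1900]
  600 → container 2  [load 1200/1900]
3 containers opened.

3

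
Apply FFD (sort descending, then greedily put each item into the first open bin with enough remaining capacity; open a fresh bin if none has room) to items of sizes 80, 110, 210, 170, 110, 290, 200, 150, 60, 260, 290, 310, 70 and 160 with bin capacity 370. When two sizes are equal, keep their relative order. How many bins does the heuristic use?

Sorted descending: 310, 290, 290, 260, 210, 200, 170, 160, 150, 110, 110, 80, 70, 60.
  310 → bin 1 (new)  [load 310/370]
  290 → bin 2 (new)  [load 290/370]
  290 → bin 3 (new)  [load 290/370]
  260 → bin 4 (new)  [load 260/370]
  210 → bin 5 (new)  [load 210/370]
  200 → bin 6 (new)  [load 200/370]
  170 → bin 6  [load 370/370]
  160 → bin 5  [load 370/370]
  150 → bin 7 (new)  [load 150/370]
  110 → bin 4  [load 370/370]
  110 → bin 7  [load 260/370]
  80 → bin 2  [load 370/370]
  70 → bin 3  [load 360/370]
  60 → bin 1  [load 370/370]
7 bins opened.

7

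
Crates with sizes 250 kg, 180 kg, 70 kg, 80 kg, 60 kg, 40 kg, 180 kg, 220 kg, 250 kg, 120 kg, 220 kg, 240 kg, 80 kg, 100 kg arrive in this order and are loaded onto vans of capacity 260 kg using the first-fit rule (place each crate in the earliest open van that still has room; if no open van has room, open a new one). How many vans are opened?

  250 → van 1 (new)  [load 250/260]
  180 → van 2 (new)  [load 180/260]
  70 → van 2  [load 250/260]
  80 → van 3 (new)  [load 80/260]
  60 → van 3  [load 140/260]
  40 → van 3  [load 180/260]
  180 → van 4 (new)  [load 180/260]
  220 → van 5 (new)  [load 220/260]
  250 → van 6 (new)  [load 250/260]
  120 → van 7 (new)  [load 120/260]
  220 → van 8 (new)  [load 220/260]
  240 → van 9 (new)  [load 240/260]
  80 → van 3  [load 260/260]
  100 → van 7  [load 220/260]
9 vans opened.

9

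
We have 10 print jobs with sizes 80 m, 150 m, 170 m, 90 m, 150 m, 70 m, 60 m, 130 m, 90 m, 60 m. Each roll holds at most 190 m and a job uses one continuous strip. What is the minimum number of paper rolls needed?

7

Total = 170 + 150 + 150 + 130 + 90 + 90 + 80 + 70 + 60 + 60 = 1050 m.
Lower bound: ⌈1050/190⌉ = 6 paper rolls.
A packing using 7 paper rolls:
  roll 1: 170 = 170
  roll 2: 150 = 150
  roll 3: 150 = 150
  roll 4: 130 + 60 = 190
  roll 5: 90 + 90 = 180
  roll 6: 80 + 70 = 150
  roll 7: 60 = 60
No arrangement into 6 paper rolls stays within capacity, so 7 is optimal.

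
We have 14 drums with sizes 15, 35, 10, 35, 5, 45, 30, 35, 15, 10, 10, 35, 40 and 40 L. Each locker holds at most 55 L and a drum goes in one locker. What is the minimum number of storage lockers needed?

8

Total = 45 + 40 + 40 + 35 + 35 + 35 + 35 + 30 + 15 + 15 + 10 + 10 + 10 + 5 = 360 L.
Lower bound: ⌈360/55⌉ = 7 storage lockers.
Also, 8 drums each exceed 55/2 L, and no two of those can share a locker, so at least 8 storage lockers are needed.
A packing using 8 storage lockers:
  locker 1: 45 + 10 = 55
  locker 2: 40 + 15 = 55
  locker 3: 40 + 15 = 55
  locker 4: 35 + 10 + 10 = 55
  locker 5: 35 + 5 = 40
  locker 6: 35 = 35
  locker 7: 35 = 35
  locker 8: 30 = 30
This matches the lower bound, so 8 is optimal.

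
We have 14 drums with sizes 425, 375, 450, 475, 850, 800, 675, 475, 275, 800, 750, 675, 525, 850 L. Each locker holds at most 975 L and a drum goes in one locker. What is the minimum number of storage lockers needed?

10

Total = 850 + 850 + 800 + 800 + 750 + 675 + 675 + 525 + 475 + 475 + 450 + 425 + 375 + 275 = 8400 L.
Lower bound: ⌈8400/975⌉ = 9 storage lockers.
A packing using 10 storage lockers:
  locker 1: 850 = 850
  locker 2: 850 = 850
  locker 3: 800 = 800
  locker 4: 800 = 800
  locker 5: 750 = 750
  locker 6: 675 + 275 = 950
  locker 7: 675 = 675
  locker 8: 525 + 450 = 975
  locker 9: 475 + 475 = 950
  locker 10: 425 + 375 = 800
No arrangement into 9 storage lockers stays within capacity, so 10 is optimal.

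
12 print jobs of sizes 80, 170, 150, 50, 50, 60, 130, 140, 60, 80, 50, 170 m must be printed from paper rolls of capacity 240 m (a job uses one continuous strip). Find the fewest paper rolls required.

6

Total = 170 + 170 + 150 + 140 + 130 + 80 + 80 + 60 + 60 + 50 + 50 + 50 = 1190 m.
Lower bound: ⌈1190/240⌉ = 5 paper rolls.
A packing using 6 paper rolls:
  roll 1: 170 + 60 = 230
  roll 2: 170 + 60 = 230
  roll 3: 150 + 80 = 230
  roll 4: 140 + 80 = 220
  roll 5: 130 + 50 + 50 = 230
  roll 6: 50 = 50
No arrangement into 5 paper rolls stays within capacity, so 6 is optimal.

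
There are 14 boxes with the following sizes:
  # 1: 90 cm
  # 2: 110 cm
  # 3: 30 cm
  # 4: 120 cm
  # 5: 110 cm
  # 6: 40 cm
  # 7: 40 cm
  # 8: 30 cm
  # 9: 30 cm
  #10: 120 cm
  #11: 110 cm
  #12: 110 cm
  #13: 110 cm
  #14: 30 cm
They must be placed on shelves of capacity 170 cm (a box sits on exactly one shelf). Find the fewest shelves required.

Total = 120 + 120 + 110 + 110 + 110 + 110 + 110 + 90 + 40 + 40 + 30 + 30 + 30 + 30 = 1080 cm.
Lower bound: ⌈1080/170⌉ = 7 shelves.
Also, 8 boxes each exceed 85 cm, and no two of those can share a shelf, so at least 8 shelves are needed.
A packing using 8 shelves:
  shelf 1: 120 + 40 = 160
  shelf 2: 120 + 40 = 160
  shelf 3: 110 + 30 + 30 = 170
  shelf 4: 110 + 30 + 30 = 170
  shelf 5: 110 = 110
  shelf 6: 110 = 110
  shelf 7: 110 = 110
  shelf 8: 90 = 90
This matches the lower bound, so 8 is optimal.

8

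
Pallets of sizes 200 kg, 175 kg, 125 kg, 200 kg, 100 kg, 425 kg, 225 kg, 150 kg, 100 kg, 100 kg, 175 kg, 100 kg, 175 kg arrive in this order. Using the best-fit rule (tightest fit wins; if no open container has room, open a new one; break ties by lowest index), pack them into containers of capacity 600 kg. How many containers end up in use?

4

  200 → container 1 (new)  [load 200/600]
  175 → container 1  [load 375/600]
  125 → container 1  [load 500/600]
  200 → container 2 (new)  [load 200/600]
  100 → container 1  [load 600/600]
  425 → container 3 (new)  [load 425/600]
  225 → container 2  [load 425/600]
  150 → container 2  [load 575/600]
  100 → container 3  [load 525/600]
  100 → container 4 (new)  [load 100/600]
  175 → container 4  [load 275/600]
  100 → container 4  [load 375/600]
  175 → container 4  [load 550/600]
4 containers opened.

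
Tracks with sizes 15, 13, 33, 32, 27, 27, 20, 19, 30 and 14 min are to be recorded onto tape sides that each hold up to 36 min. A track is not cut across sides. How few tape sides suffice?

Total = 33 + 32 + 30 + 27 + 27 + 20 + 19 + 15 + 14 + 13 = 230 min.
Lower bound: ⌈230/36⌉ = 7 tape sides.
A packing using 8 tape sides:
  side 1: 33 = 33
  side 2: 32 = 32
  side 3: 30 = 30
  side 4: 27 = 27
  side 5: 27 = 27
  side 6: 20 + 15 = 35
  side 7: 19 + 14 = 33
  side 8: 13 = 13
No arrangement into 7 tape sides stays within capacity, so 8 is optimal.

8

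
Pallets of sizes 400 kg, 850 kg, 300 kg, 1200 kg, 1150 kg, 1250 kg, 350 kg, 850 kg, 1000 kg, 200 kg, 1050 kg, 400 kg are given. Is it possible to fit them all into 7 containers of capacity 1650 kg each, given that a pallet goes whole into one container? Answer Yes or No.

Yes

A valid assignment using 7 containers:
  container 1: 1250 + 400 = 1650
  container 2: 1200 + 400 = 1600
  container 3: 1150 + 350 = 1500
  container 4: 1050 + 300 + 200 = 1550
  container 5: 1000 = 1000
  container 6: 850 = 850
  container 7: 850 = 850
Every load is within 1650 kg, so 7 containers suffice.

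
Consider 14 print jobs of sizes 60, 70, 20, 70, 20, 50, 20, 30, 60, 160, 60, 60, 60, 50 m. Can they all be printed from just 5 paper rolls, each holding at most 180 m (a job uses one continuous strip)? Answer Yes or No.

A valid assignment using 5 paper rolls:
  roll 1: 160 + 20 = 180
  roll 2: 70 + 70 + 30 = 170
  roll 3: 60 + 60 + 60 = 180
  roll 4: 60 + 60 + 50 = 170
  roll 5: 50 + 20 + 20 = 90
Every load is within 180 m, so 5 paper rolls suffice.

Yes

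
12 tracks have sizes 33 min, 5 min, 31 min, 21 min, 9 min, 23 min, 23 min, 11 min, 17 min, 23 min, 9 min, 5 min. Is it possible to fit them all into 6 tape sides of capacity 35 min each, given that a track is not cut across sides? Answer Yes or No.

No

Total = 210 min; ⌈210/35⌉ = 6.
The bound of 6 does not rule out 6, but exhaustive search shows no assignment into 6 tape sides of capacity 35 min exists — the minimum is 7.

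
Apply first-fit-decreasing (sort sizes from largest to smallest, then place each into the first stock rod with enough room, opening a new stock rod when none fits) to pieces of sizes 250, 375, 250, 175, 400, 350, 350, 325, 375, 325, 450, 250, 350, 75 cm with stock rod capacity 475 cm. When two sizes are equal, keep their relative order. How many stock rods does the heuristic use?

12

Sorted descending: 450, 400, 375, 375, 350, 350, 350, 325, 325, 250, 250, 250, 175, 75.
  450 → stock rod 1 (new)  [load 450/475]
  400 → stock rod 2 (new)  [load 400/475]
  375 → stock rod 3 (new)  [load 375/475]
  375 → stock rod 4 (new)  [load 375/475]
  350 → stock rod 5 (new)  [load 350/475]
  350 → stock rod 6 (new)  [load 350/475]
  350 → stock rod 7 (new)  [load 350/475]
  325 → stock rod 8 (new)  [load 325/475]
  325 → stock rod 9 (new)  [load 325/475]
  250 → stock rod 10 (new)  [load 250/475]
  250 → stock rod 11 (new)  [load 250/475]
  250 → stock rod 12 (new)  [load 250/475]
  175 → stock rod 10  [load 425/475]
  75 → stock rod 2  [load 475/475]
12 stock rods opened.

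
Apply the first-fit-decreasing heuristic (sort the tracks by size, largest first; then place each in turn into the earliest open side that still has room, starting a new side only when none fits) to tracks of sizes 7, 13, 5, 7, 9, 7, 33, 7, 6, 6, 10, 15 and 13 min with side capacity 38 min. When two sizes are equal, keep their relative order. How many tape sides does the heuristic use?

Sorted descending: 33, 15, 13, 13, 10, 9, 7, 7, 7, 7, 6, 6, 5.
  33 → side 1 (new)  [load 33/38]
  15 → side 2 (new)  [load 15/38]
  13 → side 2  [load 28/38]
  13 → side 3 (new)  [load 13/38]
  10 → side 2  [load 38/38]
  9 → side 3  [load 22/38]
  7 → side 3  [load 29/38]
  7 → side 3  [load 36/38]
  7 → side 4 (new)  [load 7/38]
  7 → side 4  [load 14/38]
  6 → side 4  [load 20/38]
  6 → side 4  [load 26/38]
  5 → side 1  [load 38/38]
4 tape sides opened.

4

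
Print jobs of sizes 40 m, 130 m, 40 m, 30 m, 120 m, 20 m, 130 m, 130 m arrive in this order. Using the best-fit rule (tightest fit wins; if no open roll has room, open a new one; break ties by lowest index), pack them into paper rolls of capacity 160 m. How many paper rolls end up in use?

5

  40 → roll 1 (new)  [load 40/160]
  130 → roll 2 (new)  [load 130/160]
  40 → roll 1  [load 80/160]
  30 → roll 2  [load 160/160]
  120 → roll 3 (new)  [load 120/160]
  20 → roll 3  [load 140/160]
  130 → roll 4 (new)  [load 130/160]
  130 → roll 5 (new)  [load 130/160]
5 paper rolls opened.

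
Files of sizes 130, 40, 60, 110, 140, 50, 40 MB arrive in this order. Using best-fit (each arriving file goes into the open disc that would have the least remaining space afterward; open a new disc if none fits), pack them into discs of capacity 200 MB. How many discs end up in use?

4

  130 → disc 1 (new)  [load 130/200]
  40 → disc 1  [load 170/200]
  60 → disc 2 (new)  [load 60/200]
  110 → disc 2  [load 170/200]
  140 → disc 3 (new)  [load 140/200]
  50 → disc 3  [load 190/200]
  40 → disc 4 (new)  [load 40/200]
4 discs opened.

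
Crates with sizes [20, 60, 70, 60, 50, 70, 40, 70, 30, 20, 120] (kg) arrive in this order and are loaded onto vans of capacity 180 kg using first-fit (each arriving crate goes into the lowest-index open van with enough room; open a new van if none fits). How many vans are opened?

4

  20 → van 1 (new)  [load 20/180]
  60 → van 1  [load 80/180]
  70 → van 1  [load 150/180]
  60 → van 2 (new)  [load 60/180]
  50 → van 2  [load 110/180]
  70 → van 2  [load 180/180]
  40 → van 3 (new)  [load 40/180]
  70 → van 3  [load 110/180]
  30 → van 1  [load 180/180]
  20 → van 3  [load 130/180]
  120 → van 4 (new)  [load 120/180]
4 vans opened.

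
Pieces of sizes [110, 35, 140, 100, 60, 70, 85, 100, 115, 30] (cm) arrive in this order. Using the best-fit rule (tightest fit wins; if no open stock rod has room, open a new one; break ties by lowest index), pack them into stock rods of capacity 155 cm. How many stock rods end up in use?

  110 → stock rod 1 (new)  [load 110/155]
  35 → stock rod 1  [load 145/155]
  140 → stock rod 2 (new)  [load 140/155]
  100 → stock rod 3 (new)  [load 100/155]
  60 → stock rod 4 (new)  [load 60/155]
  70 → stock rod 4  [load 130/155]
  85 → stock rod 5 (new)  [load 85/155]
  100 → stock rod 6 (new)  [load 100/155]
  115 → stock rod 7 (new)  [load 115/155]
  30 → stock rod 7  [load 145/155]
7 stock rods opened.

7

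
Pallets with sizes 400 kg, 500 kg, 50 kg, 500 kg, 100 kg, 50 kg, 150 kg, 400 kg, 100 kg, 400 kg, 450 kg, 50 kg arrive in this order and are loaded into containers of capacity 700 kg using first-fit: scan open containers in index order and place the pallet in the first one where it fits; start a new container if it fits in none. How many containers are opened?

  400 → container 1 (new)  [load 400/700]
  500 → container 2 (new)  [load 500/700]
  50 → container 1  [load 450/700]
  500 → container 3 (new)  [load 500/700]
  100 → container 1  [load 550/700]
  50 → container 1  [load 600/700]
  150 → container 2  [load 650/700]
  400 → container 4 (new)  [load 400/700]
  100 → container 1  [load 700/700]
  400 → container 5 (new)  [load 400/700]
  450 → container 6 (new)  [load 450/700]
  50 → container 2  [load 700/700]
6 containers opened.

6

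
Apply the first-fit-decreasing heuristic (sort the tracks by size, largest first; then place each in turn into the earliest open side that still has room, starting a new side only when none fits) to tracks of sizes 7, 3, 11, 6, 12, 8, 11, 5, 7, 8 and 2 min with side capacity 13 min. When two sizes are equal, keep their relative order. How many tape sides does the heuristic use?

Sorted descending: 12, 11, 11, 8, 8, 7, 7, 6, 5, 3, 2.
  12 → side 1 (new)  [load 12/13]
  11 → side 2 (new)  [load 11/13]
  11 → side 3 (new)  [load 11/13]
  8 → side 4 (new)  [load 8/13]
  8 → side 5 (new)  [load 8/13]
  7 → side 6 (new)  [load 7/13]
  7 → side 7 (new)  [load 7/13]
  6 → side 6  [load 13/13]
  5 → side 4  [load 13/13]
  3 → side 5  [load 11/13]
  2 → side 2  [load 13/13]
7 tape sides opened.

7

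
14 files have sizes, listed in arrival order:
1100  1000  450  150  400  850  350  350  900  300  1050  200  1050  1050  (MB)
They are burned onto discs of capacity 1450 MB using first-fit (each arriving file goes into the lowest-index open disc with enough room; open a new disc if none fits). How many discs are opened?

  1100 → disc 1 (new)  [load 1100/1450]
  1000 → disc 2 (new)  [load 1000/1450]
  450 → disc 2  [load 1450/1450]
  150 → disc 1  [load 1250/1450]
  400 → disc 3 (new)  [load 400/1450]
  850 → disc 3  [load 1250/1450]
  350 → disc 4 (new)  [load 350/1450]
  350 → disc 4  [load 700/1450]
  900 → disc 5 (new)  [load 900/1450]
  300 → disc 4  [load 1000/1450]
  1050 → disc 6 (new)  [load 1050/1450]
  200 → disc 1  [load 1450/1450]
  1050 → disc 7 (new)  [load 1050/1450]
  1050 → disc 8 (new)  [load 1050/1450]
8 discs opened.

8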